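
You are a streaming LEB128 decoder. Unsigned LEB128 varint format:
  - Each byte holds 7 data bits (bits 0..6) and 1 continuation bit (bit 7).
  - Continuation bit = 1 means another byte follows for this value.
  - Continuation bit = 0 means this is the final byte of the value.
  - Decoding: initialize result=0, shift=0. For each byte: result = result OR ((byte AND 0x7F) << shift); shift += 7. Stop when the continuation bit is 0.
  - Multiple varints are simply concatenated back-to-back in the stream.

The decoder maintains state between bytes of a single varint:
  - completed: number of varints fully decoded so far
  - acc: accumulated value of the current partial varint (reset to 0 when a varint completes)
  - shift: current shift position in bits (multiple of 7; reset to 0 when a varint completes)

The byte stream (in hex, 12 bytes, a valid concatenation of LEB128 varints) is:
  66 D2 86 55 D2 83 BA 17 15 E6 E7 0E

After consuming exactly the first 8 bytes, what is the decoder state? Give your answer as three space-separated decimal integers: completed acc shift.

byte[0]=0x66 cont=0 payload=0x66: varint #1 complete (value=102); reset -> completed=1 acc=0 shift=0
byte[1]=0xD2 cont=1 payload=0x52: acc |= 82<<0 -> completed=1 acc=82 shift=7
byte[2]=0x86 cont=1 payload=0x06: acc |= 6<<7 -> completed=1 acc=850 shift=14
byte[3]=0x55 cont=0 payload=0x55: varint #2 complete (value=1393490); reset -> completed=2 acc=0 shift=0
byte[4]=0xD2 cont=1 payload=0x52: acc |= 82<<0 -> completed=2 acc=82 shift=7
byte[5]=0x83 cont=1 payload=0x03: acc |= 3<<7 -> completed=2 acc=466 shift=14
byte[6]=0xBA cont=1 payload=0x3A: acc |= 58<<14 -> completed=2 acc=950738 shift=21
byte[7]=0x17 cont=0 payload=0x17: varint #3 complete (value=49185234); reset -> completed=3 acc=0 shift=0

Answer: 3 0 0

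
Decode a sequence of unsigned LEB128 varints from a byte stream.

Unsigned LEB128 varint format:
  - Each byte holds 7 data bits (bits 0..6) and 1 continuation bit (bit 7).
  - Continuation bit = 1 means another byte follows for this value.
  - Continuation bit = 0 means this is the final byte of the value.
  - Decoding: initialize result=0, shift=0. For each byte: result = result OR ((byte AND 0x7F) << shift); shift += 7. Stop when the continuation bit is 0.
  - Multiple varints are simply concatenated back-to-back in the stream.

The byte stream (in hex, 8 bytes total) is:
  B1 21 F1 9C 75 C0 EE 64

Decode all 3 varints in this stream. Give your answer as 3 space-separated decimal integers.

Answer: 4273 1920625 1652544

Derivation:
  byte[0]=0xB1 cont=1 payload=0x31=49: acc |= 49<<0 -> acc=49 shift=7
  byte[1]=0x21 cont=0 payload=0x21=33: acc |= 33<<7 -> acc=4273 shift=14 [end]
Varint 1: bytes[0:2] = B1 21 -> value 4273 (2 byte(s))
  byte[2]=0xF1 cont=1 payload=0x71=113: acc |= 113<<0 -> acc=113 shift=7
  byte[3]=0x9C cont=1 payload=0x1C=28: acc |= 28<<7 -> acc=3697 shift=14
  byte[4]=0x75 cont=0 payload=0x75=117: acc |= 117<<14 -> acc=1920625 shift=21 [end]
Varint 2: bytes[2:5] = F1 9C 75 -> value 1920625 (3 byte(s))
  byte[5]=0xC0 cont=1 payload=0x40=64: acc |= 64<<0 -> acc=64 shift=7
  byte[6]=0xEE cont=1 payload=0x6E=110: acc |= 110<<7 -> acc=14144 shift=14
  byte[7]=0x64 cont=0 payload=0x64=100: acc |= 100<<14 -> acc=1652544 shift=21 [end]
Varint 3: bytes[5:8] = C0 EE 64 -> value 1652544 (3 byte(s))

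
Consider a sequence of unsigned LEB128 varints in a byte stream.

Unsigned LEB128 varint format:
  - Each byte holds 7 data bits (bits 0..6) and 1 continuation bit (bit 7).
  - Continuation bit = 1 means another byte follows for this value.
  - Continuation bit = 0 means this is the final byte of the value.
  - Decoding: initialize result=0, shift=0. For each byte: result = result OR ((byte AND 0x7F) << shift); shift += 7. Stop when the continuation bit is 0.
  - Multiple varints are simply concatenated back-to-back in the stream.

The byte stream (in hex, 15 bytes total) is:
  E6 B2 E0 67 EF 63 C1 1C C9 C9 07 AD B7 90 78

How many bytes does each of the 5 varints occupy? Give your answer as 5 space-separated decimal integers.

Answer: 4 2 2 3 4

Derivation:
  byte[0]=0xE6 cont=1 payload=0x66=102: acc |= 102<<0 -> acc=102 shift=7
  byte[1]=0xB2 cont=1 payload=0x32=50: acc |= 50<<7 -> acc=6502 shift=14
  byte[2]=0xE0 cont=1 payload=0x60=96: acc |= 96<<14 -> acc=1579366 shift=21
  byte[3]=0x67 cont=0 payload=0x67=103: acc |= 103<<21 -> acc=217586022 shift=28 [end]
Varint 1: bytes[0:4] = E6 B2 E0 67 -> value 217586022 (4 byte(s))
  byte[4]=0xEF cont=1 payload=0x6F=111: acc |= 111<<0 -> acc=111 shift=7
  byte[5]=0x63 cont=0 payload=0x63=99: acc |= 99<<7 -> acc=12783 shift=14 [end]
Varint 2: bytes[4:6] = EF 63 -> value 12783 (2 byte(s))
  byte[6]=0xC1 cont=1 payload=0x41=65: acc |= 65<<0 -> acc=65 shift=7
  byte[7]=0x1C cont=0 payload=0x1C=28: acc |= 28<<7 -> acc=3649 shift=14 [end]
Varint 3: bytes[6:8] = C1 1C -> value 3649 (2 byte(s))
  byte[8]=0xC9 cont=1 payload=0x49=73: acc |= 73<<0 -> acc=73 shift=7
  byte[9]=0xC9 cont=1 payload=0x49=73: acc |= 73<<7 -> acc=9417 shift=14
  byte[10]=0x07 cont=0 payload=0x07=7: acc |= 7<<14 -> acc=124105 shift=21 [end]
Varint 4: bytes[8:11] = C9 C9 07 -> value 124105 (3 byte(s))
  byte[11]=0xAD cont=1 payload=0x2D=45: acc |= 45<<0 -> acc=45 shift=7
  byte[12]=0xB7 cont=1 payload=0x37=55: acc |= 55<<7 -> acc=7085 shift=14
  byte[13]=0x90 cont=1 payload=0x10=16: acc |= 16<<14 -> acc=269229 shift=21
  byte[14]=0x78 cont=0 payload=0x78=120: acc |= 120<<21 -> acc=251927469 shift=28 [end]
Varint 5: bytes[11:15] = AD B7 90 78 -> value 251927469 (4 byte(s))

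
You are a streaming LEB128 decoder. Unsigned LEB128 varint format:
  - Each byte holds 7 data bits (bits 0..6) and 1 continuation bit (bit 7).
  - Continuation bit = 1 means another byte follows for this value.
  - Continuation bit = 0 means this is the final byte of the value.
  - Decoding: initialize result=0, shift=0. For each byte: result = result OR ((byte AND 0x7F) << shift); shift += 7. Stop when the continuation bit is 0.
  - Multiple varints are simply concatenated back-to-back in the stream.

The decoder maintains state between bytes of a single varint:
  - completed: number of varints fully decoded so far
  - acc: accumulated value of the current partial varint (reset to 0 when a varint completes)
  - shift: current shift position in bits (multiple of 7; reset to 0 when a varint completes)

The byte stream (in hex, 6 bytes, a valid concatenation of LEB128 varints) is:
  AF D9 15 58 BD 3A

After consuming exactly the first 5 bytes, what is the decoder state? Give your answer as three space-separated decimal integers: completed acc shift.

Answer: 2 61 7

Derivation:
byte[0]=0xAF cont=1 payload=0x2F: acc |= 47<<0 -> completed=0 acc=47 shift=7
byte[1]=0xD9 cont=1 payload=0x59: acc |= 89<<7 -> completed=0 acc=11439 shift=14
byte[2]=0x15 cont=0 payload=0x15: varint #1 complete (value=355503); reset -> completed=1 acc=0 shift=0
byte[3]=0x58 cont=0 payload=0x58: varint #2 complete (value=88); reset -> completed=2 acc=0 shift=0
byte[4]=0xBD cont=1 payload=0x3D: acc |= 61<<0 -> completed=2 acc=61 shift=7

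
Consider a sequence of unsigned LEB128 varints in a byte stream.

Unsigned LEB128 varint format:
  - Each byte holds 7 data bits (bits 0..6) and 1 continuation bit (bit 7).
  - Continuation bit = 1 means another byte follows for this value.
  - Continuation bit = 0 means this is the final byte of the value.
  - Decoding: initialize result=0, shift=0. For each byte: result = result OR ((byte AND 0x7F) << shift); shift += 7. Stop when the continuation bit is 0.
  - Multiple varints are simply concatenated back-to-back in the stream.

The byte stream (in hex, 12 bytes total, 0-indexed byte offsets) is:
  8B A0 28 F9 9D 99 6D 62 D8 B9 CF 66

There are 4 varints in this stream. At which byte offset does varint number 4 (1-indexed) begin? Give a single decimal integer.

  byte[0]=0x8B cont=1 payload=0x0B=11: acc |= 11<<0 -> acc=11 shift=7
  byte[1]=0xA0 cont=1 payload=0x20=32: acc |= 32<<7 -> acc=4107 shift=14
  byte[2]=0x28 cont=0 payload=0x28=40: acc |= 40<<14 -> acc=659467 shift=21 [end]
Varint 1: bytes[0:3] = 8B A0 28 -> value 659467 (3 byte(s))
  byte[3]=0xF9 cont=1 payload=0x79=121: acc |= 121<<0 -> acc=121 shift=7
  byte[4]=0x9D cont=1 payload=0x1D=29: acc |= 29<<7 -> acc=3833 shift=14
  byte[5]=0x99 cont=1 payload=0x19=25: acc |= 25<<14 -> acc=413433 shift=21
  byte[6]=0x6D cont=0 payload=0x6D=109: acc |= 109<<21 -> acc=229003001 shift=28 [end]
Varint 2: bytes[3:7] = F9 9D 99 6D -> value 229003001 (4 byte(s))
  byte[7]=0x62 cont=0 payload=0x62=98: acc |= 98<<0 -> acc=98 shift=7 [end]
Varint 3: bytes[7:8] = 62 -> value 98 (1 byte(s))
  byte[8]=0xD8 cont=1 payload=0x58=88: acc |= 88<<0 -> acc=88 shift=7
  byte[9]=0xB9 cont=1 payload=0x39=57: acc |= 57<<7 -> acc=7384 shift=14
  byte[10]=0xCF cont=1 payload=0x4F=79: acc |= 79<<14 -> acc=1301720 shift=21
  byte[11]=0x66 cont=0 payload=0x66=102: acc |= 102<<21 -> acc=215211224 shift=28 [end]
Varint 4: bytes[8:12] = D8 B9 CF 66 -> value 215211224 (4 byte(s))

Answer: 8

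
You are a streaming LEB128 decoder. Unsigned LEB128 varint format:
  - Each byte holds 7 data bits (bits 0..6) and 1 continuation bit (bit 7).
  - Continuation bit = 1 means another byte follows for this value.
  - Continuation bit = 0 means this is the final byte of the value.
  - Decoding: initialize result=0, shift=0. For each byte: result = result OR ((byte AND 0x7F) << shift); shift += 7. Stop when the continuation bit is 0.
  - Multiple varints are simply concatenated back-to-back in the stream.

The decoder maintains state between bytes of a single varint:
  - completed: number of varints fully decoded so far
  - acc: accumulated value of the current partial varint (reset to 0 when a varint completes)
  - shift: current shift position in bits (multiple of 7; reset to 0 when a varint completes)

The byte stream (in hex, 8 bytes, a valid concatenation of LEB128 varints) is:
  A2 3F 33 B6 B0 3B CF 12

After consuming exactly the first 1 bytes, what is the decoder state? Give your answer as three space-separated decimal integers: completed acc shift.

Answer: 0 34 7

Derivation:
byte[0]=0xA2 cont=1 payload=0x22: acc |= 34<<0 -> completed=0 acc=34 shift=7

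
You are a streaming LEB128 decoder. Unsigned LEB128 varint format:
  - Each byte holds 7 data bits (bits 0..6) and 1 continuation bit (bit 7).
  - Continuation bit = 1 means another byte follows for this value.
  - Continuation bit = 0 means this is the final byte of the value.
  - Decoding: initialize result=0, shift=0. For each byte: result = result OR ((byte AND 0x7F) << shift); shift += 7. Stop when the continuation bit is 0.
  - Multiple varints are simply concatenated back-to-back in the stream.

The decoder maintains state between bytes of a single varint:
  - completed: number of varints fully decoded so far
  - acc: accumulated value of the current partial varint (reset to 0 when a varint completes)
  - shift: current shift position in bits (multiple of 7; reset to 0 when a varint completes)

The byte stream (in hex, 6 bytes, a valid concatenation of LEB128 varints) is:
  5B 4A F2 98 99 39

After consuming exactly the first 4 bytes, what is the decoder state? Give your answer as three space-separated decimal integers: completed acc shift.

Answer: 2 3186 14

Derivation:
byte[0]=0x5B cont=0 payload=0x5B: varint #1 complete (value=91); reset -> completed=1 acc=0 shift=0
byte[1]=0x4A cont=0 payload=0x4A: varint #2 complete (value=74); reset -> completed=2 acc=0 shift=0
byte[2]=0xF2 cont=1 payload=0x72: acc |= 114<<0 -> completed=2 acc=114 shift=7
byte[3]=0x98 cont=1 payload=0x18: acc |= 24<<7 -> completed=2 acc=3186 shift=14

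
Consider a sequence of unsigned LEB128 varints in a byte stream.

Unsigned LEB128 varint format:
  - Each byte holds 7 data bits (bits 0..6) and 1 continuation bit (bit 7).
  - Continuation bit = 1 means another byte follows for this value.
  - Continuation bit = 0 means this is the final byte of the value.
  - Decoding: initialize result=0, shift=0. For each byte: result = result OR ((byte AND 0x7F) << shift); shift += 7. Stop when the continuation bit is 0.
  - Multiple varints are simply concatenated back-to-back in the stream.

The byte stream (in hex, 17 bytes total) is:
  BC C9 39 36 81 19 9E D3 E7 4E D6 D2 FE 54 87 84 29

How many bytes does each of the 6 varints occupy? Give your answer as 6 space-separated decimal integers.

Answer: 3 1 2 4 4 3

Derivation:
  byte[0]=0xBC cont=1 payload=0x3C=60: acc |= 60<<0 -> acc=60 shift=7
  byte[1]=0xC9 cont=1 payload=0x49=73: acc |= 73<<7 -> acc=9404 shift=14
  byte[2]=0x39 cont=0 payload=0x39=57: acc |= 57<<14 -> acc=943292 shift=21 [end]
Varint 1: bytes[0:3] = BC C9 39 -> value 943292 (3 byte(s))
  byte[3]=0x36 cont=0 payload=0x36=54: acc |= 54<<0 -> acc=54 shift=7 [end]
Varint 2: bytes[3:4] = 36 -> value 54 (1 byte(s))
  byte[4]=0x81 cont=1 payload=0x01=1: acc |= 1<<0 -> acc=1 shift=7
  byte[5]=0x19 cont=0 payload=0x19=25: acc |= 25<<7 -> acc=3201 shift=14 [end]
Varint 3: bytes[4:6] = 81 19 -> value 3201 (2 byte(s))
  byte[6]=0x9E cont=1 payload=0x1E=30: acc |= 30<<0 -> acc=30 shift=7
  byte[7]=0xD3 cont=1 payload=0x53=83: acc |= 83<<7 -> acc=10654 shift=14
  byte[8]=0xE7 cont=1 payload=0x67=103: acc |= 103<<14 -> acc=1698206 shift=21
  byte[9]=0x4E cont=0 payload=0x4E=78: acc |= 78<<21 -> acc=165276062 shift=28 [end]
Varint 4: bytes[6:10] = 9E D3 E7 4E -> value 165276062 (4 byte(s))
  byte[10]=0xD6 cont=1 payload=0x56=86: acc |= 86<<0 -> acc=86 shift=7
  byte[11]=0xD2 cont=1 payload=0x52=82: acc |= 82<<7 -> acc=10582 shift=14
  byte[12]=0xFE cont=1 payload=0x7E=126: acc |= 126<<14 -> acc=2074966 shift=21
  byte[13]=0x54 cont=0 payload=0x54=84: acc |= 84<<21 -> acc=178235734 shift=28 [end]
Varint 5: bytes[10:14] = D6 D2 FE 54 -> value 178235734 (4 byte(s))
  byte[14]=0x87 cont=1 payload=0x07=7: acc |= 7<<0 -> acc=7 shift=7
  byte[15]=0x84 cont=1 payload=0x04=4: acc |= 4<<7 -> acc=519 shift=14
  byte[16]=0x29 cont=0 payload=0x29=41: acc |= 41<<14 -> acc=672263 shift=21 [end]
Varint 6: bytes[14:17] = 87 84 29 -> value 672263 (3 byte(s))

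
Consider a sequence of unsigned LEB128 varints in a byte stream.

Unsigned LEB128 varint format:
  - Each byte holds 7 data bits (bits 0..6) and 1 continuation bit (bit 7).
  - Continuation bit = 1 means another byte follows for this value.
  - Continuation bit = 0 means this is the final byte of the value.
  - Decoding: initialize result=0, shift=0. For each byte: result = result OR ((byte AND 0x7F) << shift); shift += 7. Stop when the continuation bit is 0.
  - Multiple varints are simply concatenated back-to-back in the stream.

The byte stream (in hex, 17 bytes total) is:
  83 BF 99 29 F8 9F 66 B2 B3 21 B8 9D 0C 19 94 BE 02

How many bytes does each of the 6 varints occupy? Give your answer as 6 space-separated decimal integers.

  byte[0]=0x83 cont=1 payload=0x03=3: acc |= 3<<0 -> acc=3 shift=7
  byte[1]=0xBF cont=1 payload=0x3F=63: acc |= 63<<7 -> acc=8067 shift=14
  byte[2]=0x99 cont=1 payload=0x19=25: acc |= 25<<14 -> acc=417667 shift=21
  byte[3]=0x29 cont=0 payload=0x29=41: acc |= 41<<21 -> acc=86400899 shift=28 [end]
Varint 1: bytes[0:4] = 83 BF 99 29 -> value 86400899 (4 byte(s))
  byte[4]=0xF8 cont=1 payload=0x78=120: acc |= 120<<0 -> acc=120 shift=7
  byte[5]=0x9F cont=1 payload=0x1F=31: acc |= 31<<7 -> acc=4088 shift=14
  byte[6]=0x66 cont=0 payload=0x66=102: acc |= 102<<14 -> acc=1675256 shift=21 [end]
Varint 2: bytes[4:7] = F8 9F 66 -> value 1675256 (3 byte(s))
  byte[7]=0xB2 cont=1 payload=0x32=50: acc |= 50<<0 -> acc=50 shift=7
  byte[8]=0xB3 cont=1 payload=0x33=51: acc |= 51<<7 -> acc=6578 shift=14
  byte[9]=0x21 cont=0 payload=0x21=33: acc |= 33<<14 -> acc=547250 shift=21 [end]
Varint 3: bytes[7:10] = B2 B3 21 -> value 547250 (3 byte(s))
  byte[10]=0xB8 cont=1 payload=0x38=56: acc |= 56<<0 -> acc=56 shift=7
  byte[11]=0x9D cont=1 payload=0x1D=29: acc |= 29<<7 -> acc=3768 shift=14
  byte[12]=0x0C cont=0 payload=0x0C=12: acc |= 12<<14 -> acc=200376 shift=21 [end]
Varint 4: bytes[10:13] = B8 9D 0C -> value 200376 (3 byte(s))
  byte[13]=0x19 cont=0 payload=0x19=25: acc |= 25<<0 -> acc=25 shift=7 [end]
Varint 5: bytes[13:14] = 19 -> value 25 (1 byte(s))
  byte[14]=0x94 cont=1 payload=0x14=20: acc |= 20<<0 -> acc=20 shift=7
  byte[15]=0xBE cont=1 payload=0x3E=62: acc |= 62<<7 -> acc=7956 shift=14
  byte[16]=0x02 cont=0 payload=0x02=2: acc |= 2<<14 -> acc=40724 shift=21 [end]
Varint 6: bytes[14:17] = 94 BE 02 -> value 40724 (3 byte(s))

Answer: 4 3 3 3 1 3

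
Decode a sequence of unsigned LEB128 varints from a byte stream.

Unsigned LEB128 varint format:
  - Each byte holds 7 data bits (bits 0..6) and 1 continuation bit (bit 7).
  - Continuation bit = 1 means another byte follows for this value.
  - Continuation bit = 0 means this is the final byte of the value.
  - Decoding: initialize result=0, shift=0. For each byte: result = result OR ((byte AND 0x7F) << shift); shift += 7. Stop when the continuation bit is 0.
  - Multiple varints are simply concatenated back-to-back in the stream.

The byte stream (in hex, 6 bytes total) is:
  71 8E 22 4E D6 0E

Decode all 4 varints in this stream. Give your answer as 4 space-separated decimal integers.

Answer: 113 4366 78 1878

Derivation:
  byte[0]=0x71 cont=0 payload=0x71=113: acc |= 113<<0 -> acc=113 shift=7 [end]
Varint 1: bytes[0:1] = 71 -> value 113 (1 byte(s))
  byte[1]=0x8E cont=1 payload=0x0E=14: acc |= 14<<0 -> acc=14 shift=7
  byte[2]=0x22 cont=0 payload=0x22=34: acc |= 34<<7 -> acc=4366 shift=14 [end]
Varint 2: bytes[1:3] = 8E 22 -> value 4366 (2 byte(s))
  byte[3]=0x4E cont=0 payload=0x4E=78: acc |= 78<<0 -> acc=78 shift=7 [end]
Varint 3: bytes[3:4] = 4E -> value 78 (1 byte(s))
  byte[4]=0xD6 cont=1 payload=0x56=86: acc |= 86<<0 -> acc=86 shift=7
  byte[5]=0x0E cont=0 payload=0x0E=14: acc |= 14<<7 -> acc=1878 shift=14 [end]
Varint 4: bytes[4:6] = D6 0E -> value 1878 (2 byte(s))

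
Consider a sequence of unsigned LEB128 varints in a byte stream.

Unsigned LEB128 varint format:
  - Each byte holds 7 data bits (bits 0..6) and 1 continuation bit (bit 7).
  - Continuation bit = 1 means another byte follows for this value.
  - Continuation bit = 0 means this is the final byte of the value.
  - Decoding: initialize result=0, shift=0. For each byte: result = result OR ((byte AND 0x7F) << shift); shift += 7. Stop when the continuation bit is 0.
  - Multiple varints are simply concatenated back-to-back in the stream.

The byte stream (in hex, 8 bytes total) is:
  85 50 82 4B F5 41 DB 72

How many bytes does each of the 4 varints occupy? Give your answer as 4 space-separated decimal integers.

  byte[0]=0x85 cont=1 payload=0x05=5: acc |= 5<<0 -> acc=5 shift=7
  byte[1]=0x50 cont=0 payload=0x50=80: acc |= 80<<7 -> acc=10245 shift=14 [end]
Varint 1: bytes[0:2] = 85 50 -> value 10245 (2 byte(s))
  byte[2]=0x82 cont=1 payload=0x02=2: acc |= 2<<0 -> acc=2 shift=7
  byte[3]=0x4B cont=0 payload=0x4B=75: acc |= 75<<7 -> acc=9602 shift=14 [end]
Varint 2: bytes[2:4] = 82 4B -> value 9602 (2 byte(s))
  byte[4]=0xF5 cont=1 payload=0x75=117: acc |= 117<<0 -> acc=117 shift=7
  byte[5]=0x41 cont=0 payload=0x41=65: acc |= 65<<7 -> acc=8437 shift=14 [end]
Varint 3: bytes[4:6] = F5 41 -> value 8437 (2 byte(s))
  byte[6]=0xDB cont=1 payload=0x5B=91: acc |= 91<<0 -> acc=91 shift=7
  byte[7]=0x72 cont=0 payload=0x72=114: acc |= 114<<7 -> acc=14683 shift=14 [end]
Varint 4: bytes[6:8] = DB 72 -> value 14683 (2 byte(s))

Answer: 2 2 2 2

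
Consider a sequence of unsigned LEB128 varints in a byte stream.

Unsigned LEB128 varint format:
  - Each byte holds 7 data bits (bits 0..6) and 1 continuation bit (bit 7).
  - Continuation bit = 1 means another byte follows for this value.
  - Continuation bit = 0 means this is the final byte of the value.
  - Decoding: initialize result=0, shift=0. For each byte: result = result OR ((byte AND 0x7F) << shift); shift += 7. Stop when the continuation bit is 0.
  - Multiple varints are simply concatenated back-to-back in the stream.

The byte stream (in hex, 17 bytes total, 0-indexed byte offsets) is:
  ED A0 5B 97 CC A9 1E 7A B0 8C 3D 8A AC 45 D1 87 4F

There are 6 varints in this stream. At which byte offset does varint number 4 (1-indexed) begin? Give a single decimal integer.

Answer: 8

Derivation:
  byte[0]=0xED cont=1 payload=0x6D=109: acc |= 109<<0 -> acc=109 shift=7
  byte[1]=0xA0 cont=1 payload=0x20=32: acc |= 32<<7 -> acc=4205 shift=14
  byte[2]=0x5B cont=0 payload=0x5B=91: acc |= 91<<14 -> acc=1495149 shift=21 [end]
Varint 1: bytes[0:3] = ED A0 5B -> value 1495149 (3 byte(s))
  byte[3]=0x97 cont=1 payload=0x17=23: acc |= 23<<0 -> acc=23 shift=7
  byte[4]=0xCC cont=1 payload=0x4C=76: acc |= 76<<7 -> acc=9751 shift=14
  byte[5]=0xA9 cont=1 payload=0x29=41: acc |= 41<<14 -> acc=681495 shift=21
  byte[6]=0x1E cont=0 payload=0x1E=30: acc |= 30<<21 -> acc=63596055 shift=28 [end]
Varint 2: bytes[3:7] = 97 CC A9 1E -> value 63596055 (4 byte(s))
  byte[7]=0x7A cont=0 payload=0x7A=122: acc |= 122<<0 -> acc=122 shift=7 [end]
Varint 3: bytes[7:8] = 7A -> value 122 (1 byte(s))
  byte[8]=0xB0 cont=1 payload=0x30=48: acc |= 48<<0 -> acc=48 shift=7
  byte[9]=0x8C cont=1 payload=0x0C=12: acc |= 12<<7 -> acc=1584 shift=14
  byte[10]=0x3D cont=0 payload=0x3D=61: acc |= 61<<14 -> acc=1001008 shift=21 [end]
Varint 4: bytes[8:11] = B0 8C 3D -> value 1001008 (3 byte(s))
  byte[11]=0x8A cont=1 payload=0x0A=10: acc |= 10<<0 -> acc=10 shift=7
  byte[12]=0xAC cont=1 payload=0x2C=44: acc |= 44<<7 -> acc=5642 shift=14
  byte[13]=0x45 cont=0 payload=0x45=69: acc |= 69<<14 -> acc=1136138 shift=21 [end]
Varint 5: bytes[11:14] = 8A AC 45 -> value 1136138 (3 byte(s))
  byte[14]=0xD1 cont=1 payload=0x51=81: acc |= 81<<0 -> acc=81 shift=7
  byte[15]=0x87 cont=1 payload=0x07=7: acc |= 7<<7 -> acc=977 shift=14
  byte[16]=0x4F cont=0 payload=0x4F=79: acc |= 79<<14 -> acc=1295313 shift=21 [end]
Varint 6: bytes[14:17] = D1 87 4F -> value 1295313 (3 byte(s))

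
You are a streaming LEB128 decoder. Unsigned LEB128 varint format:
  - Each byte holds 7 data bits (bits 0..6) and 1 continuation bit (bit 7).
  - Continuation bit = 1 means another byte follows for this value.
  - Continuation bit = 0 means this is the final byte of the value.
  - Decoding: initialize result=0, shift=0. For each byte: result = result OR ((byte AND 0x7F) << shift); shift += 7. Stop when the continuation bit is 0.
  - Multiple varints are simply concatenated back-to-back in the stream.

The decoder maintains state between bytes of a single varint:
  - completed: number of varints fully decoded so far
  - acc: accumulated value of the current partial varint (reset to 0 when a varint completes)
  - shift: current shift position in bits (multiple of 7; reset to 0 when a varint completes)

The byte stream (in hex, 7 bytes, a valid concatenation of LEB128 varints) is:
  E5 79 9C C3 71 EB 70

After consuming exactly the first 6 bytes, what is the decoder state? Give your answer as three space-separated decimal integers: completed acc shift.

byte[0]=0xE5 cont=1 payload=0x65: acc |= 101<<0 -> completed=0 acc=101 shift=7
byte[1]=0x79 cont=0 payload=0x79: varint #1 complete (value=15589); reset -> completed=1 acc=0 shift=0
byte[2]=0x9C cont=1 payload=0x1C: acc |= 28<<0 -> completed=1 acc=28 shift=7
byte[3]=0xC3 cont=1 payload=0x43: acc |= 67<<7 -> completed=1 acc=8604 shift=14
byte[4]=0x71 cont=0 payload=0x71: varint #2 complete (value=1859996); reset -> completed=2 acc=0 shift=0
byte[5]=0xEB cont=1 payload=0x6B: acc |= 107<<0 -> completed=2 acc=107 shift=7

Answer: 2 107 7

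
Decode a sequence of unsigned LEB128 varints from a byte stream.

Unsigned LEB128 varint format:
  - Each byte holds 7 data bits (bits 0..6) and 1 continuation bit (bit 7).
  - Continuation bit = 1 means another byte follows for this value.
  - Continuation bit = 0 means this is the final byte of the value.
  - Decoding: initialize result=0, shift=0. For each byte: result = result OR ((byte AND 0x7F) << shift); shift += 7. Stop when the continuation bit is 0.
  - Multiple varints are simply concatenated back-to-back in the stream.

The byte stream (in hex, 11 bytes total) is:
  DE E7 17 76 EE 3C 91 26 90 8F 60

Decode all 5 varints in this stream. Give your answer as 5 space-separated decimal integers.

Answer: 390110 118 7790 4881 1574800

Derivation:
  byte[0]=0xDE cont=1 payload=0x5E=94: acc |= 94<<0 -> acc=94 shift=7
  byte[1]=0xE7 cont=1 payload=0x67=103: acc |= 103<<7 -> acc=13278 shift=14
  byte[2]=0x17 cont=0 payload=0x17=23: acc |= 23<<14 -> acc=390110 shift=21 [end]
Varint 1: bytes[0:3] = DE E7 17 -> value 390110 (3 byte(s))
  byte[3]=0x76 cont=0 payload=0x76=118: acc |= 118<<0 -> acc=118 shift=7 [end]
Varint 2: bytes[3:4] = 76 -> value 118 (1 byte(s))
  byte[4]=0xEE cont=1 payload=0x6E=110: acc |= 110<<0 -> acc=110 shift=7
  byte[5]=0x3C cont=0 payload=0x3C=60: acc |= 60<<7 -> acc=7790 shift=14 [end]
Varint 3: bytes[4:6] = EE 3C -> value 7790 (2 byte(s))
  byte[6]=0x91 cont=1 payload=0x11=17: acc |= 17<<0 -> acc=17 shift=7
  byte[7]=0x26 cont=0 payload=0x26=38: acc |= 38<<7 -> acc=4881 shift=14 [end]
Varint 4: bytes[6:8] = 91 26 -> value 4881 (2 byte(s))
  byte[8]=0x90 cont=1 payload=0x10=16: acc |= 16<<0 -> acc=16 shift=7
  byte[9]=0x8F cont=1 payload=0x0F=15: acc |= 15<<7 -> acc=1936 shift=14
  byte[10]=0x60 cont=0 payload=0x60=96: acc |= 96<<14 -> acc=1574800 shift=21 [end]
Varint 5: bytes[8:11] = 90 8F 60 -> value 1574800 (3 byte(s))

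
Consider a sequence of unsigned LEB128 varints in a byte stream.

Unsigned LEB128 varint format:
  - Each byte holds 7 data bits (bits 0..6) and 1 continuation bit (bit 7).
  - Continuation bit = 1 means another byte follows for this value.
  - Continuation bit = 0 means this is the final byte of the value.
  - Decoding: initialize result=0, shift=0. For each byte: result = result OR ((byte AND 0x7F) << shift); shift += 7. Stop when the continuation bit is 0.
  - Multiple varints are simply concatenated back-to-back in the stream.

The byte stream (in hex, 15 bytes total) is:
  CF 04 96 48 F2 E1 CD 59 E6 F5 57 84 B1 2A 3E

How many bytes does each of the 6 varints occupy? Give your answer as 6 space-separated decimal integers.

  byte[0]=0xCF cont=1 payload=0x4F=79: acc |= 79<<0 -> acc=79 shift=7
  byte[1]=0x04 cont=0 payload=0x04=4: acc |= 4<<7 -> acc=591 shift=14 [end]
Varint 1: bytes[0:2] = CF 04 -> value 591 (2 byte(s))
  byte[2]=0x96 cont=1 payload=0x16=22: acc |= 22<<0 -> acc=22 shift=7
  byte[3]=0x48 cont=0 payload=0x48=72: acc |= 72<<7 -> acc=9238 shift=14 [end]
Varint 2: bytes[2:4] = 96 48 -> value 9238 (2 byte(s))
  byte[4]=0xF2 cont=1 payload=0x72=114: acc |= 114<<0 -> acc=114 shift=7
  byte[5]=0xE1 cont=1 payload=0x61=97: acc |= 97<<7 -> acc=12530 shift=14
  byte[6]=0xCD cont=1 payload=0x4D=77: acc |= 77<<14 -> acc=1274098 shift=21
  byte[7]=0x59 cont=0 payload=0x59=89: acc |= 89<<21 -> acc=187920626 shift=28 [end]
Varint 3: bytes[4:8] = F2 E1 CD 59 -> value 187920626 (4 byte(s))
  byte[8]=0xE6 cont=1 payload=0x66=102: acc |= 102<<0 -> acc=102 shift=7
  byte[9]=0xF5 cont=1 payload=0x75=117: acc |= 117<<7 -> acc=15078 shift=14
  byte[10]=0x57 cont=0 payload=0x57=87: acc |= 87<<14 -> acc=1440486 shift=21 [end]
Varint 4: bytes[8:11] = E6 F5 57 -> value 1440486 (3 byte(s))
  byte[11]=0x84 cont=1 payload=0x04=4: acc |= 4<<0 -> acc=4 shift=7
  byte[12]=0xB1 cont=1 payload=0x31=49: acc |= 49<<7 -> acc=6276 shift=14
  byte[13]=0x2A cont=0 payload=0x2A=42: acc |= 42<<14 -> acc=694404 shift=21 [end]
Varint 5: bytes[11:14] = 84 B1 2A -> value 694404 (3 byte(s))
  byte[14]=0x3E cont=0 payload=0x3E=62: acc |= 62<<0 -> acc=62 shift=7 [end]
Varint 6: bytes[14:15] = 3E -> value 62 (1 byte(s))

Answer: 2 2 4 3 3 1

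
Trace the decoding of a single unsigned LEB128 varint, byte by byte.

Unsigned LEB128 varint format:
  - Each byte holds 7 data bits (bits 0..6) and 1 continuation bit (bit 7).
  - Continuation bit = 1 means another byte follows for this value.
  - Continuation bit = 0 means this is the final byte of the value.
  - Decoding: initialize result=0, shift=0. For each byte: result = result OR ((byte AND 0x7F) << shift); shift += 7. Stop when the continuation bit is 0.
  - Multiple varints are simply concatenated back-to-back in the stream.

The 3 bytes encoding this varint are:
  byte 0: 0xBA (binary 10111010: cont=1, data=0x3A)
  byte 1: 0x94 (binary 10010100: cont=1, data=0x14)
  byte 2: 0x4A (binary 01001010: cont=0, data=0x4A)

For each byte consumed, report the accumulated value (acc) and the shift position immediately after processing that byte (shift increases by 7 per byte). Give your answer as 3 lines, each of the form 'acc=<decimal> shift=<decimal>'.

Answer: acc=58 shift=7
acc=2618 shift=14
acc=1215034 shift=21

Derivation:
byte 0=0xBA: payload=0x3A=58, contrib = 58<<0 = 58; acc -> 58, shift -> 7
byte 1=0x94: payload=0x14=20, contrib = 20<<7 = 2560; acc -> 2618, shift -> 14
byte 2=0x4A: payload=0x4A=74, contrib = 74<<14 = 1212416; acc -> 1215034, shift -> 21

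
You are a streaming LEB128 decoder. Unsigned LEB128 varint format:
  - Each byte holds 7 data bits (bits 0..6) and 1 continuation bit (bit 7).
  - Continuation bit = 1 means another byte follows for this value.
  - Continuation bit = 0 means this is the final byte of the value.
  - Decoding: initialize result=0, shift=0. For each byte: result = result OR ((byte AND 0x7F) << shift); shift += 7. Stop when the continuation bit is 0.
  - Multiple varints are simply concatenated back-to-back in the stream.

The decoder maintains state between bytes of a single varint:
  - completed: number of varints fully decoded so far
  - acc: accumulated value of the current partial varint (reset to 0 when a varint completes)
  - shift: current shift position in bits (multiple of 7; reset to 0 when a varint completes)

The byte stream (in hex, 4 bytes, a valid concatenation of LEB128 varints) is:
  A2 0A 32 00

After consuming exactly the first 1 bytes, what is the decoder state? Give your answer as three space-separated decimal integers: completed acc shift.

byte[0]=0xA2 cont=1 payload=0x22: acc |= 34<<0 -> completed=0 acc=34 shift=7

Answer: 0 34 7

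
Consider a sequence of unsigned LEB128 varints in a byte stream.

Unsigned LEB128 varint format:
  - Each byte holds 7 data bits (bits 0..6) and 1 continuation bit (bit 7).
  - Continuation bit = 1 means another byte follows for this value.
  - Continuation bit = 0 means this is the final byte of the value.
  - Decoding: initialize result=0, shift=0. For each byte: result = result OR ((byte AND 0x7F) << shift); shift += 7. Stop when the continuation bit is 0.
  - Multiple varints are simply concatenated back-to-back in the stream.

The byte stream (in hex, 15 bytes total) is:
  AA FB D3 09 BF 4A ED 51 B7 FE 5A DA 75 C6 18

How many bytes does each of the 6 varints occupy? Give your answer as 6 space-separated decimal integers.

Answer: 4 2 2 3 2 2

Derivation:
  byte[0]=0xAA cont=1 payload=0x2A=42: acc |= 42<<0 -> acc=42 shift=7
  byte[1]=0xFB cont=1 payload=0x7B=123: acc |= 123<<7 -> acc=15786 shift=14
  byte[2]=0xD3 cont=1 payload=0x53=83: acc |= 83<<14 -> acc=1375658 shift=21
  byte[3]=0x09 cont=0 payload=0x09=9: acc |= 9<<21 -> acc=20250026 shift=28 [end]
Varint 1: bytes[0:4] = AA FB D3 09 -> value 20250026 (4 byte(s))
  byte[4]=0xBF cont=1 payload=0x3F=63: acc |= 63<<0 -> acc=63 shift=7
  byte[5]=0x4A cont=0 payload=0x4A=74: acc |= 74<<7 -> acc=9535 shift=14 [end]
Varint 2: bytes[4:6] = BF 4A -> value 9535 (2 byte(s))
  byte[6]=0xED cont=1 payload=0x6D=109: acc |= 109<<0 -> acc=109 shift=7
  byte[7]=0x51 cont=0 payload=0x51=81: acc |= 81<<7 -> acc=10477 shift=14 [end]
Varint 3: bytes[6:8] = ED 51 -> value 10477 (2 byte(s))
  byte[8]=0xB7 cont=1 payload=0x37=55: acc |= 55<<0 -> acc=55 shift=7
  byte[9]=0xFE cont=1 payload=0x7E=126: acc |= 126<<7 -> acc=16183 shift=14
  byte[10]=0x5A cont=0 payload=0x5A=90: acc |= 90<<14 -> acc=1490743 shift=21 [end]
Varint 4: bytes[8:11] = B7 FE 5A -> value 1490743 (3 byte(s))
  byte[11]=0xDA cont=1 payload=0x5A=90: acc |= 90<<0 -> acc=90 shift=7
  byte[12]=0x75 cont=0 payload=0x75=117: acc |= 117<<7 -> acc=15066 shift=14 [end]
Varint 5: bytes[11:13] = DA 75 -> value 15066 (2 byte(s))
  byte[13]=0xC6 cont=1 payload=0x46=70: acc |= 70<<0 -> acc=70 shift=7
  byte[14]=0x18 cont=0 payload=0x18=24: acc |= 24<<7 -> acc=3142 shift=14 [end]
Varint 6: bytes[13:15] = C6 18 -> value 3142 (2 byte(s))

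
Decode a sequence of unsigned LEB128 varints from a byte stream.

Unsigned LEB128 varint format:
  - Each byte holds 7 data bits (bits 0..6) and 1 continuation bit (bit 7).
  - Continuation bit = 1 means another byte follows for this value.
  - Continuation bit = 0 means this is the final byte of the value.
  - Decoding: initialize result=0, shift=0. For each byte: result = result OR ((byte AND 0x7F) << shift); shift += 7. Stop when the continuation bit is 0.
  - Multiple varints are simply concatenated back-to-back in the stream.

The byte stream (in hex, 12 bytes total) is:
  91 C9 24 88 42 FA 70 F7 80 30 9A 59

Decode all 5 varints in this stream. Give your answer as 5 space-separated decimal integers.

  byte[0]=0x91 cont=1 payload=0x11=17: acc |= 17<<0 -> acc=17 shift=7
  byte[1]=0xC9 cont=1 payload=0x49=73: acc |= 73<<7 -> acc=9361 shift=14
  byte[2]=0x24 cont=0 payload=0x24=36: acc |= 36<<14 -> acc=599185 shift=21 [end]
Varint 1: bytes[0:3] = 91 C9 24 -> value 599185 (3 byte(s))
  byte[3]=0x88 cont=1 payload=0x08=8: acc |= 8<<0 -> acc=8 shift=7
  byte[4]=0x42 cont=0 payload=0x42=66: acc |= 66<<7 -> acc=8456 shift=14 [end]
Varint 2: bytes[3:5] = 88 42 -> value 8456 (2 byte(s))
  byte[5]=0xFA cont=1 payload=0x7A=122: acc |= 122<<0 -> acc=122 shift=7
  byte[6]=0x70 cont=0 payload=0x70=112: acc |= 112<<7 -> acc=14458 shift=14 [end]
Varint 3: bytes[5:7] = FA 70 -> value 14458 (2 byte(s))
  byte[7]=0xF7 cont=1 payload=0x77=119: acc |= 119<<0 -> acc=119 shift=7
  byte[8]=0x80 cont=1 payload=0x00=0: acc |= 0<<7 -> acc=119 shift=14
  byte[9]=0x30 cont=0 payload=0x30=48: acc |= 48<<14 -> acc=786551 shift=21 [end]
Varint 4: bytes[7:10] = F7 80 30 -> value 786551 (3 byte(s))
  byte[10]=0x9A cont=1 payload=0x1A=26: acc |= 26<<0 -> acc=26 shift=7
  byte[11]=0x59 cont=0 payload=0x59=89: acc |= 89<<7 -> acc=11418 shift=14 [end]
Varint 5: bytes[10:12] = 9A 59 -> value 11418 (2 byte(s))

Answer: 599185 8456 14458 786551 11418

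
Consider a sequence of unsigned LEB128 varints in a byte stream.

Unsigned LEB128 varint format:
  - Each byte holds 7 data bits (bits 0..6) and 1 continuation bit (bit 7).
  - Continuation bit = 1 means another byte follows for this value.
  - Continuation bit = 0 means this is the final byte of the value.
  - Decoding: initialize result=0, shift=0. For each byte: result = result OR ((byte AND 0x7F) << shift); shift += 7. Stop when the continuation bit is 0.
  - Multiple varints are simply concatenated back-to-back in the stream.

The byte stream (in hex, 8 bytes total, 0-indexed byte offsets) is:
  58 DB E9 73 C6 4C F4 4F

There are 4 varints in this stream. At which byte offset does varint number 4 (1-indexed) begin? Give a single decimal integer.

  byte[0]=0x58 cont=0 payload=0x58=88: acc |= 88<<0 -> acc=88 shift=7 [end]
Varint 1: bytes[0:1] = 58 -> value 88 (1 byte(s))
  byte[1]=0xDB cont=1 payload=0x5B=91: acc |= 91<<0 -> acc=91 shift=7
  byte[2]=0xE9 cont=1 payload=0x69=105: acc |= 105<<7 -> acc=13531 shift=14
  byte[3]=0x73 cont=0 payload=0x73=115: acc |= 115<<14 -> acc=1897691 shift=21 [end]
Varint 2: bytes[1:4] = DB E9 73 -> value 1897691 (3 byte(s))
  byte[4]=0xC6 cont=1 payload=0x46=70: acc |= 70<<0 -> acc=70 shift=7
  byte[5]=0x4C cont=0 payload=0x4C=76: acc |= 76<<7 -> acc=9798 shift=14 [end]
Varint 3: bytes[4:6] = C6 4C -> value 9798 (2 byte(s))
  byte[6]=0xF4 cont=1 payload=0x74=116: acc |= 116<<0 -> acc=116 shift=7
  byte[7]=0x4F cont=0 payload=0x4F=79: acc |= 79<<7 -> acc=10228 shift=14 [end]
Varint 4: bytes[6:8] = F4 4F -> value 10228 (2 byte(s))

Answer: 6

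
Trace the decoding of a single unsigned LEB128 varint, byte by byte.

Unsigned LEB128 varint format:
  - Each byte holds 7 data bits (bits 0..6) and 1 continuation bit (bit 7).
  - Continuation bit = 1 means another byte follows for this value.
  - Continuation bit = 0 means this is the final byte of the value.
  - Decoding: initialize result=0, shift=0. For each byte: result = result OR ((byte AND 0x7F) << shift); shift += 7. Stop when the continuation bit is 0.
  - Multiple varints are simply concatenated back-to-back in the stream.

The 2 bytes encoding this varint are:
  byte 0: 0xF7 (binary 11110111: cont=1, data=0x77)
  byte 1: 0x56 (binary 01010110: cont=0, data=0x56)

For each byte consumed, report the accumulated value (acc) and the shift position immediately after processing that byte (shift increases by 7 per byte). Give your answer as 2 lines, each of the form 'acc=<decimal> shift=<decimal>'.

Answer: acc=119 shift=7
acc=11127 shift=14

Derivation:
byte 0=0xF7: payload=0x77=119, contrib = 119<<0 = 119; acc -> 119, shift -> 7
byte 1=0x56: payload=0x56=86, contrib = 86<<7 = 11008; acc -> 11127, shift -> 14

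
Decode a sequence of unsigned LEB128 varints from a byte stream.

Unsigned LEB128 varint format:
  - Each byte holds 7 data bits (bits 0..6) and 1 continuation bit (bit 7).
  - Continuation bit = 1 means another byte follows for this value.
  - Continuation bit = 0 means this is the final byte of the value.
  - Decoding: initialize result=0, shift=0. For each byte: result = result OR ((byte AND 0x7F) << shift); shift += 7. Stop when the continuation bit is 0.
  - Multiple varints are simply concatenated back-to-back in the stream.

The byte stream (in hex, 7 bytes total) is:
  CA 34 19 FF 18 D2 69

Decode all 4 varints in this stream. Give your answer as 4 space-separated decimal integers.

  byte[0]=0xCA cont=1 payload=0x4A=74: acc |= 74<<0 -> acc=74 shift=7
  byte[1]=0x34 cont=0 payload=0x34=52: acc |= 52<<7 -> acc=6730 shift=14 [end]
Varint 1: bytes[0:2] = CA 34 -> value 6730 (2 byte(s))
  byte[2]=0x19 cont=0 payload=0x19=25: acc |= 25<<0 -> acc=25 shift=7 [end]
Varint 2: bytes[2:3] = 19 -> value 25 (1 byte(s))
  byte[3]=0xFF cont=1 payload=0x7F=127: acc |= 127<<0 -> acc=127 shift=7
  byte[4]=0x18 cont=0 payload=0x18=24: acc |= 24<<7 -> acc=3199 shift=14 [end]
Varint 3: bytes[3:5] = FF 18 -> value 3199 (2 byte(s))
  byte[5]=0xD2 cont=1 payload=0x52=82: acc |= 82<<0 -> acc=82 shift=7
  byte[6]=0x69 cont=0 payload=0x69=105: acc |= 105<<7 -> acc=13522 shift=14 [end]
Varint 4: bytes[5:7] = D2 69 -> value 13522 (2 byte(s))

Answer: 6730 25 3199 13522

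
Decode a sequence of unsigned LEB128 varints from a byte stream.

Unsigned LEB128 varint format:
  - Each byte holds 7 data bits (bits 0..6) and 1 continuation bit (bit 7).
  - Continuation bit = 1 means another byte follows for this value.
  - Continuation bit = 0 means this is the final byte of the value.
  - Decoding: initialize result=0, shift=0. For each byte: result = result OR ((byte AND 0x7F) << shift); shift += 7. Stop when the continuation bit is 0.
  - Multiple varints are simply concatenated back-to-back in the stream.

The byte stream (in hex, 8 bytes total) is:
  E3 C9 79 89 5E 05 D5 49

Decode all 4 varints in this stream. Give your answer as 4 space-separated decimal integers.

Answer: 1991907 12041 5 9429

Derivation:
  byte[0]=0xE3 cont=1 payload=0x63=99: acc |= 99<<0 -> acc=99 shift=7
  byte[1]=0xC9 cont=1 payload=0x49=73: acc |= 73<<7 -> acc=9443 shift=14
  byte[2]=0x79 cont=0 payload=0x79=121: acc |= 121<<14 -> acc=1991907 shift=21 [end]
Varint 1: bytes[0:3] = E3 C9 79 -> value 1991907 (3 byte(s))
  byte[3]=0x89 cont=1 payload=0x09=9: acc |= 9<<0 -> acc=9 shift=7
  byte[4]=0x5E cont=0 payload=0x5E=94: acc |= 94<<7 -> acc=12041 shift=14 [end]
Varint 2: bytes[3:5] = 89 5E -> value 12041 (2 byte(s))
  byte[5]=0x05 cont=0 payload=0x05=5: acc |= 5<<0 -> acc=5 shift=7 [end]
Varint 3: bytes[5:6] = 05 -> value 5 (1 byte(s))
  byte[6]=0xD5 cont=1 payload=0x55=85: acc |= 85<<0 -> acc=85 shift=7
  byte[7]=0x49 cont=0 payload=0x49=73: acc |= 73<<7 -> acc=9429 shift=14 [end]
Varint 4: bytes[6:8] = D5 49 -> value 9429 (2 byte(s))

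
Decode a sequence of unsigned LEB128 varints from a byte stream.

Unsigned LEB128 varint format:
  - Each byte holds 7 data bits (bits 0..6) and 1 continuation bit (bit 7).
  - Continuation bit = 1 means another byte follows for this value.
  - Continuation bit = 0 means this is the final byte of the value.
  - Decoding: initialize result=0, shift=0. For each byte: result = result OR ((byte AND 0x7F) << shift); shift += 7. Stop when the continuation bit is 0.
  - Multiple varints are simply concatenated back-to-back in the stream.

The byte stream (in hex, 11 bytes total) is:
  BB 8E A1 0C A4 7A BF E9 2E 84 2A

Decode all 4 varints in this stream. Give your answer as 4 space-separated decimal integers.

Answer: 25708347 15652 767167 5380

Derivation:
  byte[0]=0xBB cont=1 payload=0x3B=59: acc |= 59<<0 -> acc=59 shift=7
  byte[1]=0x8E cont=1 payload=0x0E=14: acc |= 14<<7 -> acc=1851 shift=14
  byte[2]=0xA1 cont=1 payload=0x21=33: acc |= 33<<14 -> acc=542523 shift=21
  byte[3]=0x0C cont=0 payload=0x0C=12: acc |= 12<<21 -> acc=25708347 shift=28 [end]
Varint 1: bytes[0:4] = BB 8E A1 0C -> value 25708347 (4 byte(s))
  byte[4]=0xA4 cont=1 payload=0x24=36: acc |= 36<<0 -> acc=36 shift=7
  byte[5]=0x7A cont=0 payload=0x7A=122: acc |= 122<<7 -> acc=15652 shift=14 [end]
Varint 2: bytes[4:6] = A4 7A -> value 15652 (2 byte(s))
  byte[6]=0xBF cont=1 payload=0x3F=63: acc |= 63<<0 -> acc=63 shift=7
  byte[7]=0xE9 cont=1 payload=0x69=105: acc |= 105<<7 -> acc=13503 shift=14
  byte[8]=0x2E cont=0 payload=0x2E=46: acc |= 46<<14 -> acc=767167 shift=21 [end]
Varint 3: bytes[6:9] = BF E9 2E -> value 767167 (3 byte(s))
  byte[9]=0x84 cont=1 payload=0x04=4: acc |= 4<<0 -> acc=4 shift=7
  byte[10]=0x2A cont=0 payload=0x2A=42: acc |= 42<<7 -> acc=5380 shift=14 [end]
Varint 4: bytes[9:11] = 84 2A -> value 5380 (2 byte(s))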